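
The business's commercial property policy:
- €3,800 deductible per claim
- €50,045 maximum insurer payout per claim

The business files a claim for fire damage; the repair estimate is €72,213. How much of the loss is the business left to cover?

€22,168

Less the €3,800 deductible: €72,213 − €3,800 = €68,413.
The €50,045 per-incident cap binds; insurer pays €50,045.
Out of pocket: €72,213 − €50,045 = €22,168.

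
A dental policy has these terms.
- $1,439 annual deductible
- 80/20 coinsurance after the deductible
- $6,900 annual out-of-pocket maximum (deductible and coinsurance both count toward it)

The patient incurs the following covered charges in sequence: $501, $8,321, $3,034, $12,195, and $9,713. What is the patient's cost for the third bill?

$606.80

#1 ($501): fully absorbed by the deductible. Patient owes $501 (running OOP $501).
#2 ($8,321): deductible takes $938, $7,383 remains; coinsurance $7,383 × 20% = $1,476.60. Cost to patient: $2,414.60. OOP to date $2,915.60.
#3 ($3,034): deductible already satisfied, so patient's share is 20% × $3,034 = $606.80. Patient owes $606.80 (running OOP $3,522.40).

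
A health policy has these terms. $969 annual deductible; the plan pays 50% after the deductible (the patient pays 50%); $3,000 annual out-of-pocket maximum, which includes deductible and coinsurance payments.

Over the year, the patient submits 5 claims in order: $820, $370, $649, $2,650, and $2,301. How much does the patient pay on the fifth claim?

#1 ($820): fully absorbed by the deductible. Patient owes $820 (running OOP $820).
#2 ($370): deductible takes $149, $221 remains; 50% of $221 = $110.50. Cost to patient: $259.50. OOP to date $1,079.50.
#3 ($649): deductible already satisfied, so patient's share is 50% × $649 = $324.50. Cost to patient: $324.50. OOP to date $1,404.
#4 ($2,650): deductible met; 50% of $2,650 = $1,325. Patient owes $1,325 (running OOP $2,729).
#5 ($2,301): deductible met; 50% of $2,301 = $1,150.50. OOP would hit $3,879.50 > $3,000, so the cap limits the patient to $3,000 − $2,729 = $271.

$271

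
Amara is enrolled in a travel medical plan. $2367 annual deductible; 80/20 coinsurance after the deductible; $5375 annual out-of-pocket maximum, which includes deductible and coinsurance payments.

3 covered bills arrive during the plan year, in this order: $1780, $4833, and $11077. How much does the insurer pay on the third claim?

Claim 1 ($1780): fully absorbed by the deductible. Traveler owes $1780 (running OOP $1780). Insurer: $1780 − $1780 = $0.
Claim 2 ($4833): $587 to deductible, leaving $4246; 20% of $4246 = $849.20. Traveler owes $1436.20 (running OOP $3216.20). Plan pays $4833 − $1436.20 = $3396.80.
Claim 3 ($11077): deductible met; 20% of $11077 = $2215.40. That would push OOP to $5431.60, over the $5375 cap, so traveler pays $5375 − $3216.20 = $2158.80. Plan pays $11077 − $2158.80 = $8918.20.

$8918.20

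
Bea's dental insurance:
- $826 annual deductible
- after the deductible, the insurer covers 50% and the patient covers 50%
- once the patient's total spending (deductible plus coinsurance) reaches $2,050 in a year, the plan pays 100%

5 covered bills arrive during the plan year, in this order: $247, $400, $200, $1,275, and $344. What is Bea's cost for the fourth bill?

$637.50

Bill 1, $247: fully absorbed by the deductible. Patient pays $247; OOP now $247.
Bill 2, $400: entire amount goes to the deductible. Cost to patient: $400. OOP to date $647.
Bill 3, $200: $179 to deductible, leaving $21; patient's 50% is $10.50. Patient pays $189.50; OOP now $836.50.
Bill 4, $1,275: deductible met; 50% of $1,275 = $637.50. Patient pays $637.50; OOP now $1,474.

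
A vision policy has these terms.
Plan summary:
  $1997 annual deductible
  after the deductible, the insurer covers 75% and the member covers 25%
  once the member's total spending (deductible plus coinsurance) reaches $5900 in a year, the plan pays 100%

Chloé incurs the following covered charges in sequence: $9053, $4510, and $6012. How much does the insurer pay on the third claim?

Claim 1 — $9053: $1997 to deductible, leaving $7056; member's 25% is $1764. Member owes $3761 (running OOP $3761). Insurer: $9053 − $3761 = $5292.
Claim 2 — $4510: deductible met; 25% of $4510 = $1127.50. Member pays $1127.50; OOP now $4888.50. Insurer: $4510 − $1127.50 = $3382.50.
Claim 3 — $6012: deductible met; 25% of $6012 = $1503. That would push OOP to $6391.50, over the $5900 cap, so member pays $5900 − $4888.50 = $1011.50. Insurer: $6012 − $1011.50 = $5000.50.

$5000.50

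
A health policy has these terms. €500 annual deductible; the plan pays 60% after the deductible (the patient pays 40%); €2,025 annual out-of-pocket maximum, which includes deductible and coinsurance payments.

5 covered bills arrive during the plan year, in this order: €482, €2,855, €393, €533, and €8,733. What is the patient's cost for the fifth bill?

€19.80

Bill 1, €482: fully absorbed by the deductible. Patient owes €482 (running OOP €482).
Bill 2, €2,855: deductible takes €18, €2,837 remains; patient's 40% is €1,134.80. Cost to patient: €1,152.80. OOP to date €1,634.80.
Bill 3, €393: deductible met; 40% of €393 = €157.20. Cost to patient: €157.20. OOP to date €1,792.
Bill 4, €533: 40% coinsurance on €533 = €213.20. Cost to patient: €213.20. OOP to date €2,005.20.
Bill 5, €8,733: deductible met; 40% of €8,733 = €3,493.20. OOP would hit €5,498.40 > €2,025, so the cap limits the patient to €2,025 − €2,005.20 = €19.80.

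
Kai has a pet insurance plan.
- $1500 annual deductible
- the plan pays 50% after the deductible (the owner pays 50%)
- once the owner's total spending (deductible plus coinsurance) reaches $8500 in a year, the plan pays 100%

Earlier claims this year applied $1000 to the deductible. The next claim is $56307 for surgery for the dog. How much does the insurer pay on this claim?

$48807

Deductible still to meet: $1500 − $1000 = $500.
After the $500 deductible portion, $56307 − $500 = $55807 is subject to coinsurance.
50% of $55807 = $27903.50 falls to the owner.
That puts the owner's cost at $500 + $27903.50 = $28403.50 before any cap.
Year-to-date out-of-pocket would reach $1000 + $28403.50 = $29403.50, above the $8500 maximum, so the owner pays only $8500 − $1000 = $7500.
The insurer covers the remainder: $56307 − $7500 = $48807.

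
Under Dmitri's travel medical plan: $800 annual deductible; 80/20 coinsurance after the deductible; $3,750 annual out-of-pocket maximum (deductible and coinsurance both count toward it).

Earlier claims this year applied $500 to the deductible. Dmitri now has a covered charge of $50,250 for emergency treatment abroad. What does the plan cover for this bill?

$500 of the $800 deductible is already met, leaving $300.
The remaining $49,950 (= $50,250 − $300) moves to coinsurance.
20% of $49,950 = $9,990 falls to the traveler.
Traveler responsibility before any cap: $300 + $9,990 = $10,290.
That would bring total out-of-pocket to $10,790, past the $3,750 cap. The traveler is capped at $3,750 − $500 = $3,250 on this claim.
Insurer pays the balance: $50,250 − $3,250 = $47,000.

$47,000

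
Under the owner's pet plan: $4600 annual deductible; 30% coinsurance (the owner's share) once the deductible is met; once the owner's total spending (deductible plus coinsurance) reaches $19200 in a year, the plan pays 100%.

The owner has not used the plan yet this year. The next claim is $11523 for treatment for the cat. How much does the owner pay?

Deductible not yet touched, so the first $4600 of the bill goes to the deductible.
After the $4600 deductible portion, $11523 − $4600 = $6923 is subject to coinsurance.
Coinsurance: $6923 × 30% = $2076.90.
That puts the owner's cost at $4600 + $2076.90 = $6676.90 before any cap.
Cumulative spending $0 + $6676.90 = $6676.90 stays under the $19200 maximum.

$6676.90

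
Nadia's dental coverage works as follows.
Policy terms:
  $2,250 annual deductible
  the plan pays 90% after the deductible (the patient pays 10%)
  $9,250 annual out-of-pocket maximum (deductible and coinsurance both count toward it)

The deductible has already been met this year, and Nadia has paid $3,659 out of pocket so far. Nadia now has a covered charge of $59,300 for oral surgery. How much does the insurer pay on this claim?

$53,709

With the deductible met, the entire $59,300 is subject to coinsurance.
10% of $59,300 = $5,930 falls to the patient.
Year-to-date out-of-pocket would reach $3,659 + $5,930 = $9,589, above the $9,250 maximum, so the patient pays only $9,250 − $3,659 = $5,591.
The plan picks up $59,300 − $5,591 = $53,709.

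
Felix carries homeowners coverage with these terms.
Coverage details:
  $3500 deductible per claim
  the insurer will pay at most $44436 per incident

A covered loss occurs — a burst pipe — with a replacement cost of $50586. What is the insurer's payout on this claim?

$44436

After the deductible, $50586 − $3500 = $47086 remains.
The $44436 per-incident cap binds; insurer pays $44436.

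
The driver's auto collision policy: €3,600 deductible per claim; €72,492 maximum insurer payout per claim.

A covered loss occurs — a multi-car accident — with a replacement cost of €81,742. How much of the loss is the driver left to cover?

Subtract the deductible: €81,742 − €3,600 = €78,142.
€78,142 exceeds the €72,492 limit, so the insurer pays the limit: €72,492.
The driver bears the rest of the original loss: €81,742 − €72,492 = €9,250.

€9,250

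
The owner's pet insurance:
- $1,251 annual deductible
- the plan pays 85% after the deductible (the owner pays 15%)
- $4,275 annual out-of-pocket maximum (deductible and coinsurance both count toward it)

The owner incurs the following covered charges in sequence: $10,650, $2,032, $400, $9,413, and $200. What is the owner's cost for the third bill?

$60

Claim 1 — $10,650: $1,251 finishes the deductible; $9,399 goes to coinsurance; 15% of $9,399 = $1,409.85. Owner owes $2,660.85 (running OOP $2,660.85).
Claim 2 — $2,032: 15% coinsurance on $2,032 = $304.80. Owner owes $304.80 (running OOP $2,965.65).
Claim 3 — $400: 15% coinsurance on $400 = $60. Cost to owner: $60. OOP to date $3,025.65.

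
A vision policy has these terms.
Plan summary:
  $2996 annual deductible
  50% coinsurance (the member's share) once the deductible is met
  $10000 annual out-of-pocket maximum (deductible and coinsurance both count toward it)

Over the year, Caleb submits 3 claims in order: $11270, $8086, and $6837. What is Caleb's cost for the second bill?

$2867

#1 ($11270): $2996 to deductible, leaving $8274; member's 50% is $4137. Member pays $7133; OOP now $7133.
#2 ($8086): 50% coinsurance on $8086 = $4043. OOP would hit $11176 > $10000, so the cap limits the member to $10000 − $7133 = $2867.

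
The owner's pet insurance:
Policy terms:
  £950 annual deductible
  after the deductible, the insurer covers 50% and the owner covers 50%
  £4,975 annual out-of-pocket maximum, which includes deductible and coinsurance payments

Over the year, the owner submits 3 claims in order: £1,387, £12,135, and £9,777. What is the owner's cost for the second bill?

£3,806.50

Bill 1, £1,387: deductible takes £950, £437 remains; 50% of £437 = £218.50. Cost to owner: £1,168.50. OOP to date £1,168.50.
Bill 2, £12,135: deductible met; 50% of £12,135 = £6,067.50. OOP would hit £7,236 > £4,975, so the cap limits the owner to £4,975 − £1,168.50 = £3,806.50.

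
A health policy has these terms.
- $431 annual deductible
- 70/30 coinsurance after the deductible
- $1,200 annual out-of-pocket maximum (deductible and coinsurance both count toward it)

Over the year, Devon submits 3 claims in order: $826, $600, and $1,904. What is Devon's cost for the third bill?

Claim 1 — $826: $431 finishes the deductible; $395 goes to coinsurance; 30% of $395 = $118.50. Patient pays $549.50; OOP now $549.50.
Claim 2 — $600: deductible met; 30% of $600 = $180. Cost to patient: $180. OOP to date $729.50.
Claim 3 — $1,904: deductible already satisfied, so patient's share is 30% × $1,904 = $571.20. That would push OOP to $1,300.70, over the $1,200 cap, so patient pays $1,200 − $729.50 = $470.50.

$470.50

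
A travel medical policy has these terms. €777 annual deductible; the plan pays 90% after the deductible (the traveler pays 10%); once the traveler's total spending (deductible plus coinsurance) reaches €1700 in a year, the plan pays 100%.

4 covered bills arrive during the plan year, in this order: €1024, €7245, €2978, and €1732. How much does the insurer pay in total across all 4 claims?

Bill 1, €1024: €777 to deductible, leaving €247; 10% of €247 = €24.70. Traveler pays €801.70; OOP now €801.70. Plan pays €1024 − €801.70 = €222.30.
Bill 2, €7245: 10% coinsurance on €7245 = €724.50. Traveler owes €724.50 (running OOP €1526.20). Plan pays €7245 − €724.50 = €6520.50.
Bill 3, €2978: deductible met; 10% of €2978 = €297.80. That would push OOP to €1824, over the €1700 cap, so traveler pays €1700 − €1526.20 = €173.80. Insurer: €2978 − €173.80 = €2804.20.
Bill 4, €1732: deductible already satisfied, so traveler's share is 10% × €1732 = €173.20. That would push OOP to €1873.20, over the €1700 cap, so traveler pays €1700 − €1700 = €0. Plan pays €1732 − €0 = €1732.
Insurer total = bills − traveler's total = €12979 − €1700 = €11279.

€11279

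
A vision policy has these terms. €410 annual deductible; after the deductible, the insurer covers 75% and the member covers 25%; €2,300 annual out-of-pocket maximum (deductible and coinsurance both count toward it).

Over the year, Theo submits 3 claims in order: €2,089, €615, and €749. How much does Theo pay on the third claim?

€187.25

#1 (€2,089): €410 finishes the deductible; €1,679 goes to coinsurance; coinsurance €1,679 × 25% = €419.75. Member owes €829.75 (running OOP €829.75).
#2 (€615): 25% coinsurance on €615 = €153.75. Member pays €153.75; OOP now €983.50.
#3 (€749): deductible met; 25% of €749 = €187.25. Cost to member: €187.25. OOP to date €1,170.75.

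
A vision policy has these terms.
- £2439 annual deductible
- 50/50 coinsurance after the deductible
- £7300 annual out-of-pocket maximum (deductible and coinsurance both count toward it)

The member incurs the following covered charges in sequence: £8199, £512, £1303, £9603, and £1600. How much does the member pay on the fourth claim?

£1073.50

Claim 1 — £8199: £2439 finishes the deductible; £5760 goes to coinsurance; member's 50% is £2880. Member pays £5319; OOP now £5319.
Claim 2 — £512: deductible already satisfied, so member's share is 50% × £512 = £256. Cost to member: £256. OOP to date £5575.
Claim 3 — £1303: deductible met; 50% of £1303 = £651.50. Member pays £651.50; OOP now £6226.50.
Claim 4 — £9603: deductible already satisfied, so member's share is 50% × £9603 = £4801.50. OOP would hit £11028 > £7300, so the cap limits the member to £7300 − £6226.50 = £1073.50.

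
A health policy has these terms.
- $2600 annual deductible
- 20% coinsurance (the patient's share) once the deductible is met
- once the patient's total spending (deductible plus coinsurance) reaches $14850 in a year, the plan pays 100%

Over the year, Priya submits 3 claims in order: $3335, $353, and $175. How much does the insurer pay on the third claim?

Bill 1, $3335: deductible takes $2600, $735 remains; patient's 20% is $147. Patient pays $2747; OOP now $2747. Insurer: $3335 − $2747 = $588.
Bill 2, $353: deductible already satisfied, so patient's share is 20% × $353 = $70.60. Patient owes $70.60 (running OOP $2817.60). Plan pays $353 − $70.60 = $282.40.
Bill 3, $175: 20% coinsurance on $175 = $35. Patient pays $35; OOP now $2852.60. Insurer: $175 − $35 = $140.

$140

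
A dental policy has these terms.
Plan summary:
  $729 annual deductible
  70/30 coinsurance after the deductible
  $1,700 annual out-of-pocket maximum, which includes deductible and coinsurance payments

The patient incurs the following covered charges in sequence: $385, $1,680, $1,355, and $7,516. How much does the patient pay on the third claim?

Claim 1 — $385: all of it applies to the deductible. Cost to patient: $385. OOP to date $385.
Claim 2 — $1,680: $344 to deductible, leaving $1,336; patient's 30% is $400.80. Patient pays $744.80; OOP now $1,129.80.
Claim 3 — $1,355: deductible already satisfied, so patient's share is 30% × $1,355 = $406.50. Cost to patient: $406.50. OOP to date $1,536.30.

$406.50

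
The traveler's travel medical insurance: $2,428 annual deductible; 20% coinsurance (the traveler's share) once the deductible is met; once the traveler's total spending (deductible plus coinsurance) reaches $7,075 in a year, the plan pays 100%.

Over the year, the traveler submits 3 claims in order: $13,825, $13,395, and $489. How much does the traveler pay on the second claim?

$2,367.60

Bill 1, $13,825: $2,428 to deductible, leaving $11,397; traveler's 20% is $2,279.40. Traveler pays $4,707.40; OOP now $4,707.40.
Bill 2, $13,395: deductible met; 20% of $13,395 = $2,679. Adding that to $4,707.40 gives $7,386.40, past the $7,075 cap; traveler pays only $7,075 − $4,707.40 = $2,367.60.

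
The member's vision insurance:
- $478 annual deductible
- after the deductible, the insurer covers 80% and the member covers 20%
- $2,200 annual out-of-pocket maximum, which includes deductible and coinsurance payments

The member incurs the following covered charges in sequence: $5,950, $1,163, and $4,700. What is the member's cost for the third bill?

Claim 1 — $5,950: $478 finishes the deductible; $5,472 goes to coinsurance; 20% of $5,472 = $1,094.40. Cost to member: $1,572.40. OOP to date $1,572.40.
Claim 2 — $1,163: deductible met; 20% of $1,163 = $232.60. Member owes $232.60 (running OOP $1,805).
Claim 3 — $4,700: deductible met; 20% of $4,700 = $940. Adding that to $1,805 gives $2,745, past the $2,200 cap; member pays only $2,200 − $1,805 = $395.

$395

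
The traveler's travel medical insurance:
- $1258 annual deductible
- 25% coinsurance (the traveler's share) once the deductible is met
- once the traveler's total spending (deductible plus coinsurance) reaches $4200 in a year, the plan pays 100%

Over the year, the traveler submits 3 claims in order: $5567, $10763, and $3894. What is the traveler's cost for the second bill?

Claim 1 — $5567: $1258 finishes the deductible; $4309 goes to coinsurance; traveler's 25% is $1077.25. Traveler owes $2335.25 (running OOP $2335.25).
Claim 2 — $10763: 25% coinsurance on $10763 = $2690.75. That would push OOP to $5026, over the $4200 cap, so traveler pays $4200 − $2335.25 = $1864.75.

$1864.75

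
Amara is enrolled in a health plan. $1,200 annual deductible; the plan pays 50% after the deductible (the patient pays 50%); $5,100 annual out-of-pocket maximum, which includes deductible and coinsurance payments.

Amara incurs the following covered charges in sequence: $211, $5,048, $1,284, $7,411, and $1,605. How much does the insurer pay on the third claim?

$642

Claim 1 — $211: all of it applies to the deductible. Patient pays $211; OOP now $211. Insurer: $211 − $211 = $0.
Claim 2 — $5,048: deductible takes $989, $4,059 remains; patient's 50% is $2,029.50. Patient pays $3,018.50; OOP now $3,229.50. Insurer: $5,048 − $3,018.50 = $2,029.50.
Claim 3 — $1,284: 50% coinsurance on $1,284 = $642. Patient owes $642 (running OOP $3,871.50). Insurer: $1,284 − $642 = $642.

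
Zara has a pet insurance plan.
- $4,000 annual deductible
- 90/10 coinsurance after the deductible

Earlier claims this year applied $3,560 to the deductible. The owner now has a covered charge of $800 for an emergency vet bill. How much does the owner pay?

$476

Deductible still to meet: $4,000 − $3,560 = $440.
The remaining $360 (= $800 − $440) moves to coinsurance.
10% of $360 = $36 falls to the owner.
That puts the owner's cost at $440 + $36 = $476.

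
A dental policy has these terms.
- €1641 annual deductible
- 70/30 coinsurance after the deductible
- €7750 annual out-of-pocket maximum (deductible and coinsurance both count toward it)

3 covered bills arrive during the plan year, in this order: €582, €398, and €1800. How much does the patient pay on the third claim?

€1002.70

Claim 1 — €582: entire amount goes to the deductible. Patient pays €582; OOP now €582.
Claim 2 — €398: all of it applies to the deductible. Patient owes €398 (running OOP €980).
Claim 3 — €1800: €661 to deductible, leaving €1139; patient's 30% is €341.70. Patient pays €1002.70; OOP now €1982.70.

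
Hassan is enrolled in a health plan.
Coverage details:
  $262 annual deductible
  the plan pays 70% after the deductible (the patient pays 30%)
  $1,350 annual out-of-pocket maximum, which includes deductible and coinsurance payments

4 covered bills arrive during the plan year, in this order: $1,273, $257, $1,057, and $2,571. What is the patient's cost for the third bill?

$317.10

#1 ($1,273): $262 finishes the deductible; $1,011 goes to coinsurance; coinsurance $1,011 × 30% = $303.30. Patient owes $565.30 (running OOP $565.30).
#2 ($257): deductible already satisfied, so patient's share is 30% × $257 = $77.10. Cost to patient: $77.10. OOP to date $642.40.
#3 ($1,057): 30% coinsurance on $1,057 = $317.10. Cost to patient: $317.10. OOP to date $959.50.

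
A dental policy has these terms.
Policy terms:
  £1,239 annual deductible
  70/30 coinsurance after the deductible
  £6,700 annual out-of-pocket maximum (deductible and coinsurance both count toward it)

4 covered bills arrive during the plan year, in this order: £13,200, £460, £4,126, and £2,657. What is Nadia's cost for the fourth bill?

Bill 1, £13,200: £1,239 to deductible, leaving £11,961; coinsurance £11,961 × 30% = £3,588.30. Patient owes £4,827.30 (running OOP £4,827.30).
Bill 2, £460: 30% coinsurance on £460 = £138. Cost to patient: £138. OOP to date £4,965.30.
Bill 3, £4,126: deductible already satisfied, so patient's share is 30% × £4,126 = £1,237.80. Cost to patient: £1,237.80. OOP to date £6,203.10.
Bill 4, £2,657: 30% coinsurance on £2,657 = £797.10. OOP would hit £7,000.20 > £6,700, so the cap limits the patient to £6,700 − £6,203.10 = £496.90.

£496.90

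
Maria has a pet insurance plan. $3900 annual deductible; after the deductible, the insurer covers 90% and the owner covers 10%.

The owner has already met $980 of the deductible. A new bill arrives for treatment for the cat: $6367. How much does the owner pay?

Deductible still to meet: $3900 − $980 = $2920.
The remaining $3447 (= $6367 − $2920) moves to coinsurance.
Coinsurance: $3447 × 10% = $344.70.
So the owner owes $2920 + $344.70 = $3264.70.

$3264.70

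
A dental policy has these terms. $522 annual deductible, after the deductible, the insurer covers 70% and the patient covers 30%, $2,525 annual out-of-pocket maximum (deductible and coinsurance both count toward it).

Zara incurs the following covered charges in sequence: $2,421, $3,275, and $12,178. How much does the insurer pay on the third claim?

$11,727.20

Bill 1, $2,421: $522 finishes the deductible; $1,899 goes to coinsurance; coinsurance $1,899 × 30% = $569.70. Patient pays $1,091.70; OOP now $1,091.70. Insurer: $2,421 − $1,091.70 = $1,329.30.
Bill 2, $3,275: deductible already satisfied, so patient's share is 30% × $3,275 = $982.50. Patient owes $982.50 (running OOP $2,074.20). Insurer: $3,275 − $982.50 = $2,292.50.
Bill 3, $12,178: deductible met; 30% of $12,178 = $3,653.40. That would push OOP to $5,727.60, over the $2,525 cap, so patient pays $2,525 − $2,074.20 = $450.80. Plan pays $12,178 − $450.80 = $11,727.20.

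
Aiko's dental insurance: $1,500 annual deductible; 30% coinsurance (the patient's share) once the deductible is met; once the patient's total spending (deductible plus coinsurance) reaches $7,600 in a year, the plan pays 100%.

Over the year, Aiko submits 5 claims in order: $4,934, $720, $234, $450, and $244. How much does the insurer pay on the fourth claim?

$315

Claim 1 — $4,934: $1,500 finishes the deductible; $3,434 goes to coinsurance; 30% of $3,434 = $1,030.20. Patient pays $2,530.20; OOP now $2,530.20. Insurer: $4,934 − $2,530.20 = $2,403.80.
Claim 2 — $720: deductible already satisfied, so patient's share is 30% × $720 = $216. Patient owes $216 (running OOP $2,746.20). Insurer: $720 − $216 = $504.
Claim 3 — $234: deductible already satisfied, so patient's share is 30% × $234 = $70.20. Patient pays $70.20; OOP now $2,816.40. Insurer: $234 − $70.20 = $163.80.
Claim 4 — $450: deductible met; 30% of $450 = $135. Patient pays $135; OOP now $2,951.40. Plan pays $450 − $135 = $315.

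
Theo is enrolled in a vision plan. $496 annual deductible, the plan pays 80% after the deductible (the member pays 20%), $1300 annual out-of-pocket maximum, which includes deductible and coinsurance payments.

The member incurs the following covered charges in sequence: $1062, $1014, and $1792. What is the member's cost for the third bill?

#1 ($1062): deductible takes $496, $566 remains; member's 20% is $113.20. Cost to member: $609.20. OOP to date $609.20.
#2 ($1014): 20% coinsurance on $1014 = $202.80. Cost to member: $202.80. OOP to date $812.
#3 ($1792): 20% coinsurance on $1792 = $358.40. Cost to member: $358.40. OOP to date $1170.40.

$358.40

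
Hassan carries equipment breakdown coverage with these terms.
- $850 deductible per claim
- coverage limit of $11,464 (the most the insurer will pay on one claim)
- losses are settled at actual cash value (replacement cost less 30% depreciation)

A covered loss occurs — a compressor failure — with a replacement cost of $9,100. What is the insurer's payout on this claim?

$5,520

Depreciate 30%: the covered value is $9,100 × 0.7 = $6,370.
After the deductible, $6,370 − $850 = $5,520 remains.
$5,520 ≤ $11,464, so the limit doesn't bind; insurer pays $5,520.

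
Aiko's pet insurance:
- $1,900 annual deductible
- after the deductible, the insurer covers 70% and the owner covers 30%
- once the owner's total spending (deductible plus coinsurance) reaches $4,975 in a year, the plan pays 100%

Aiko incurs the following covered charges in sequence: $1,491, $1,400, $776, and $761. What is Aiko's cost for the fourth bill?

Bill 1, $1,491: all of it applies to the deductible. Owner owes $1,491 (running OOP $1,491).
Bill 2, $1,400: $409 finishes the deductible; $991 goes to coinsurance; coinsurance $991 × 30% = $297.30. Cost to owner: $706.30. OOP to date $2,197.30.
Bill 3, $776: deductible already satisfied, so owner's share is 30% × $776 = $232.80. Owner pays $232.80; OOP now $2,430.10.
Bill 4, $761: deductible already satisfied, so owner's share is 30% × $761 = $228.30. Owner owes $228.30 (running OOP $2,658.40).

$228.30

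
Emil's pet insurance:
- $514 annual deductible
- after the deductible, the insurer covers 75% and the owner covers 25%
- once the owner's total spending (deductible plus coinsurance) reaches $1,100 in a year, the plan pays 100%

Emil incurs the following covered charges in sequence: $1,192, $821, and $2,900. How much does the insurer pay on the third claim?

$2,688.75

#1 ($1,192): $514 to deductible, leaving $678; 25% of $678 = $169.50. Owner owes $683.50 (running OOP $683.50). Insurer: $1,192 − $683.50 = $508.50.
#2 ($821): deductible met; 25% of $821 = $205.25. Owner pays $205.25; OOP now $888.75. Insurer: $821 − $205.25 = $615.75.
#3 ($2,900): 25% coinsurance on $2,900 = $725. OOP would hit $1,613.75 > $1,100, so the cap limits the owner to $1,100 − $888.75 = $211.25. Plan pays $2,900 − $211.25 = $2,688.75.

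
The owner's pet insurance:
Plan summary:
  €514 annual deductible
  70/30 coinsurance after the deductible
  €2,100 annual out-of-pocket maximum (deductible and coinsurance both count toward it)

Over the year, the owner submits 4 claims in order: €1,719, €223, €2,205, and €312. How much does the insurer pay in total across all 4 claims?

€2,761.50

Claim 1 (€1,719): €514 to deductible, leaving €1,205; coinsurance €1,205 × 30% = €361.50. Owner pays €875.50; OOP now €875.50. Insurer: €1,719 − €875.50 = €843.50.
Claim 2 (€223): deductible already satisfied, so owner's share is 30% × €223 = €66.90. Owner owes €66.90 (running OOP €942.40). Insurer: €223 − €66.90 = €156.10.
Claim 3 (€2,205): 30% coinsurance on €2,205 = €661.50. Owner owes €661.50 (running OOP €1,603.90). Insurer: €2,205 − €661.50 = €1,543.50.
Claim 4 (€312): deductible met; 30% of €312 = €93.60. Owner pays €93.60; OOP now €1,697.50. Insurer: €312 − €93.60 = €218.40.
Insurer total = bills − owner's total = €4,459 − €1,697.50 = €2,761.50.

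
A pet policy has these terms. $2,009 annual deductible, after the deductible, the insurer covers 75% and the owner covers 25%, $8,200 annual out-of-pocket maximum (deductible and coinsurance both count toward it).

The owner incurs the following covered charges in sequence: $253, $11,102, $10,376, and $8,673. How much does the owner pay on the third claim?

Claim 1 ($253): all of it applies to the deductible. Owner owes $253 (running OOP $253).
Claim 2 ($11,102): $1,756 finishes the deductible; $9,346 goes to coinsurance; coinsurance $9,346 × 25% = $2,336.50. Owner owes $4,092.50 (running OOP $4,345.50).
Claim 3 ($10,376): deductible met; 25% of $10,376 = $2,594. Cost to owner: $2,594. OOP to date $6,939.50.

$2,594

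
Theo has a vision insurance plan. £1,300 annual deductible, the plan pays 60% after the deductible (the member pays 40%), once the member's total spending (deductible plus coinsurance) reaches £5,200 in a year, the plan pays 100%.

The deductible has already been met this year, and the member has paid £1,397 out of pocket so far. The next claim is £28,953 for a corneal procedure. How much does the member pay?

£3,803

With the deductible met, the entire £28,953 is subject to coinsurance.
Coinsurance: £28,953 × 40% = £11,581.20.
Year-to-date out-of-pocket would reach £1,397 + £11,581.20 = £12,978.20, above the £5,200 maximum, so the member pays only £5,200 − £1,397 = £3,803.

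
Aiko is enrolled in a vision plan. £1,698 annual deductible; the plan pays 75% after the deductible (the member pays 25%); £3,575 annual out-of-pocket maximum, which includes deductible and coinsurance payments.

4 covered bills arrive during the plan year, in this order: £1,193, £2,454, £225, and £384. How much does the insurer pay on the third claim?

#1 (£1,193): entire amount goes to the deductible. Member pays £1,193; OOP now £1,193. Plan pays £1,193 − £1,193 = £0.
#2 (£2,454): deductible takes £505, £1,949 remains; member's 25% is £487.25. Member pays £992.25; OOP now £2,185.25. Insurer: £2,454 − £992.25 = £1,461.75.
#3 (£225): 25% coinsurance on £225 = £56.25. Member owes £56.25 (running OOP £2,241.50). Plan pays £225 − £56.25 = £168.75.

£168.75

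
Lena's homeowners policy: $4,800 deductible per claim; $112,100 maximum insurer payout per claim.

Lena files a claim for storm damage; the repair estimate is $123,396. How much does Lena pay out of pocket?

$11,296

After the deductible, $123,396 − $4,800 = $118,596 remains.
The $112,100 per-incident cap binds; insurer pays $112,100.
Out of pocket: $123,396 − $112,100 = $11,296.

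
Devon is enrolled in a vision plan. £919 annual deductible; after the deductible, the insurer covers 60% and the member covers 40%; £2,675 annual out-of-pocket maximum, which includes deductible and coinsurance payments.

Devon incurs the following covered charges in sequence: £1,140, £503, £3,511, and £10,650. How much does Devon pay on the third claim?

£1,404.40

Bill 1, £1,140: £919 to deductible, leaving £221; member's 40% is £88.40. Cost to member: £1,007.40. OOP to date £1,007.40.
Bill 2, £503: deductible already satisfied, so member's share is 40% × £503 = £201.20. Cost to member: £201.20. OOP to date £1,208.60.
Bill 3, £3,511: 40% coinsurance on £3,511 = £1,404.40. Cost to member: £1,404.40. OOP to date £2,613.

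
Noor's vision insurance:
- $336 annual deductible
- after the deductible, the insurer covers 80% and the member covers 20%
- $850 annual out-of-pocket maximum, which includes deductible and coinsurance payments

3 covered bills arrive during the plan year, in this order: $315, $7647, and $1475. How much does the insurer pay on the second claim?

$7112

Bill 1, $315: fully absorbed by the deductible. Cost to member: $315. OOP to date $315. Insurer: $315 − $315 = $0.
Bill 2, $7647: $21 to deductible, leaving $7626; coinsurance $7626 × 20% = $1525.20. Claim cost before the cap: $21 + $1525.20 = $1546.20. That would push OOP to $1861.20, over the $850 cap, so member pays $850 − $315 = $535. Insurer: $7647 − $535 = $7112.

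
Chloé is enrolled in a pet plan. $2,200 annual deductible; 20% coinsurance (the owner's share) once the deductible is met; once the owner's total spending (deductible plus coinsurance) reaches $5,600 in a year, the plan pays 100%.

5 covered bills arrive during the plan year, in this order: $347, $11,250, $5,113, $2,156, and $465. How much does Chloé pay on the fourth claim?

Claim 1 ($347): entire amount goes to the deductible. Owner owes $347 (running OOP $347).
Claim 2 ($11,250): $1,853 finishes the deductible; $9,397 goes to coinsurance; owner's 20% is $1,879.40. Cost to owner: $3,732.40. OOP to date $4,079.40.
Claim 3 ($5,113): 20% coinsurance on $5,113 = $1,022.60. Cost to owner: $1,022.60. OOP to date $5,102.
Claim 4 ($2,156): deductible met; 20% of $2,156 = $431.20. Owner pays $431.20; OOP now $5,533.20.

$431.20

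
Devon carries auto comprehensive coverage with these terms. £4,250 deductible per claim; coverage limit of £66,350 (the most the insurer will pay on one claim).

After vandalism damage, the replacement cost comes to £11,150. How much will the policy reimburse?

£6,900

After the deductible, £11,150 − £4,250 = £6,900 remains.
£6,900 ≤ £66,350, so the limit doesn't bind; insurer pays £6,900.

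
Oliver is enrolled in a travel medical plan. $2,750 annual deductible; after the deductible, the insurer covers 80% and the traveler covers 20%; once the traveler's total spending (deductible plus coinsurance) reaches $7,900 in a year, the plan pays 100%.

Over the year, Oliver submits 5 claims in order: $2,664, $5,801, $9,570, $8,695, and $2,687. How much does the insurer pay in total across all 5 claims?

Bill 1, $2,664: entire amount goes to the deductible. Traveler pays $2,664; OOP now $2,664. Plan pays $2,664 − $2,664 = $0.
Bill 2, $5,801: deductible takes $86, $5,715 remains; traveler's 20% is $1,143. Cost to traveler: $1,229. OOP to date $3,893. Insurer: $5,801 − $1,229 = $4,572.
Bill 3, $9,570: deductible met; 20% of $9,570 = $1,914. Traveler owes $1,914 (running OOP $5,807). Insurer: $9,570 − $1,914 = $7,656.
Bill 4, $8,695: 20% coinsurance on $8,695 = $1,739. Cost to traveler: $1,739. OOP to date $7,546. Insurer: $8,695 − $1,739 = $6,956.
Bill 5, $2,687: deductible met; 20% of $2,687 = $537.40. Adding that to $7,546 gives $8,083.40, past the $7,900 cap; traveler pays only $7,900 − $7,546 = $354. Plan pays $2,687 − $354 = $2,333.
Insurer total = bills − traveler's total = $29,417 − $7,900 = $21,517.

$21,517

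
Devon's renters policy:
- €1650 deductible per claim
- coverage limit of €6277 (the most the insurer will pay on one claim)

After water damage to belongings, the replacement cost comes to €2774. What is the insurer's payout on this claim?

€1124

Subtract the deductible: €2774 − €1650 = €1124.
That's under the €6277 cap, so the insurer reimburses the full €1124.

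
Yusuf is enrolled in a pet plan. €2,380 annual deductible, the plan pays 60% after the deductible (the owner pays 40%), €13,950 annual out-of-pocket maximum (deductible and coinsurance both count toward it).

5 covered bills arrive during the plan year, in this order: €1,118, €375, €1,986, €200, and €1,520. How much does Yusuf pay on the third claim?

Claim 1 (€1,118): entire amount goes to the deductible. Cost to owner: €1,118. OOP to date €1,118.
Claim 2 (€375): all of it applies to the deductible. Owner owes €375 (running OOP €1,493).
Claim 3 (€1,986): €887 to deductible, leaving €1,099; owner's 40% is €439.60. Owner pays €1,326.60; OOP now €2,819.60.

€1,326.60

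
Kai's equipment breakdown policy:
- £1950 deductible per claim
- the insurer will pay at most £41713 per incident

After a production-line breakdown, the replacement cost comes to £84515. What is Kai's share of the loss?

Less the £1950 deductible: £84515 − £1950 = £82565.
£82565 exceeds the £41713 limit, so the insurer pays the limit: £41713.
The business owner bears the rest of the original loss: £84515 − £41713 = £42802.

£42802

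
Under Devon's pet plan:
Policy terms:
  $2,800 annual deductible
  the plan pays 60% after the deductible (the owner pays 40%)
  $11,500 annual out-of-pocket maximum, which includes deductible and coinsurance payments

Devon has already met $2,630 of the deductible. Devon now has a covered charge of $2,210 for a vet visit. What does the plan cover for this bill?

$1,224

$2,630 of the $2,800 deductible is already met, leaving $170.
That leaves $2,210 − $170 = $2,040 for coinsurance.
40% of $2,040 = $816 falls to the owner.
Owner responsibility before any cap: $170 + $816 = $986.
Total out-of-pocket so far would be $2,630 + $986 = $3,616, below the $11,500 cap — no reduction.
The insurer covers the remainder: $2,210 − $986 = $1,224.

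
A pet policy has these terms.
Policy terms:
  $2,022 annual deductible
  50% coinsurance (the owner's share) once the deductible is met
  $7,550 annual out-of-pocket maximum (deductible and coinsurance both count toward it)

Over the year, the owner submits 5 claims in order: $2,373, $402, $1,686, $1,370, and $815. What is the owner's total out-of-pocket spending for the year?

$4,334

Claim 1 ($2,373): deductible takes $2,022, $351 remains; 50% of $351 = $175.50. Owner pays $2,197.50; OOP now $2,197.50.
Claim 2 ($402): 50% coinsurance on $402 = $201. Cost to owner: $201. OOP to date $2,398.50.
Claim 3 ($1,686): deductible met; 50% of $1,686 = $843. Owner pays $843; OOP now $3,241.50.
Claim 4 ($1,370): 50% coinsurance on $1,370 = $685. Cost to owner: $685. OOP to date $3,926.50.
Claim 5 ($815): deductible already satisfied, so owner's share is 50% × $815 = $407.50. Cost to owner: $407.50. OOP to date $4,334.
Summing the owner's payments: $2,197.50 + $201 + $843 + $685 + $407.50 = $4,334.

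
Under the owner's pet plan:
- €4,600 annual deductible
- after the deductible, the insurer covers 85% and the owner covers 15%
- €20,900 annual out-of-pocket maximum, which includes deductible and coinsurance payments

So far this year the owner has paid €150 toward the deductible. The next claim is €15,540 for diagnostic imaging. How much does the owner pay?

€6,113.50

Remaining deductible: €4,600 − €150 = €4,450.
After the €4,450 deductible portion, €15,540 − €4,450 = €11,090 is subject to coinsurance.
15% of €11,090 = €1,663.50 falls to the owner.
Owner responsibility before any cap: €4,450 + €1,663.50 = €6,113.50.
Cumulative spending €150 + €6,113.50 = €6,263.50 stays under the €20,900 maximum.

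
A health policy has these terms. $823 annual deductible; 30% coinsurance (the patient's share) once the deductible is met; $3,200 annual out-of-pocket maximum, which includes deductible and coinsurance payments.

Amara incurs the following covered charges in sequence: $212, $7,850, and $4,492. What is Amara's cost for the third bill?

$205.30

Claim 1 — $212: entire amount goes to the deductible. Patient owes $212 (running OOP $212).
Claim 2 — $7,850: deductible takes $611, $7,239 remains; patient's 30% is $2,171.70. Patient owes $2,782.70 (running OOP $2,994.70).
Claim 3 — $4,492: deductible already satisfied, so patient's share is 30% × $4,492 = $1,347.60. Adding that to $2,994.70 gives $4,342.30, past the $3,200 cap; patient pays only $3,200 − $2,994.70 = $205.30.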